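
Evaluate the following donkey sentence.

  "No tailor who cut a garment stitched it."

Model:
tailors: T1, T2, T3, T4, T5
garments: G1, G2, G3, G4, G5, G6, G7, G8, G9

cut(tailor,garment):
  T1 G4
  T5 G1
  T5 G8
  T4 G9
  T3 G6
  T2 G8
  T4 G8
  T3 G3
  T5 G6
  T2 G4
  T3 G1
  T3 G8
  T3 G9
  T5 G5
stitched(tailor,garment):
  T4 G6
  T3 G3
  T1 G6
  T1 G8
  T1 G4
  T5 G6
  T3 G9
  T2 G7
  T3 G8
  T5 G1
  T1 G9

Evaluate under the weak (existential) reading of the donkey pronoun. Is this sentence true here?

"it" takes "a garment" as antecedent — a donkey pronoun bound across the clause boundary.
Truth condition: for no (t,g) with cut(t,g) does stitched(t,g) hold.
Restrictor pairs — does the scope hold? (T1,G4):holds  (T2,G4):fails  (T2,G8):fails  (T3,G1):fails  (T3,G3):holds  (T3,G6):fails  (T3,G8):holds  (T3,G9):holds  (T4,G8):fails  (T4,G9):fails  (T5,G1):holds  (T5,G5):fails  (T5,G6):holds  (T5,G8):fails
Scope holds for 6 pair(s), so the sentence is false.

False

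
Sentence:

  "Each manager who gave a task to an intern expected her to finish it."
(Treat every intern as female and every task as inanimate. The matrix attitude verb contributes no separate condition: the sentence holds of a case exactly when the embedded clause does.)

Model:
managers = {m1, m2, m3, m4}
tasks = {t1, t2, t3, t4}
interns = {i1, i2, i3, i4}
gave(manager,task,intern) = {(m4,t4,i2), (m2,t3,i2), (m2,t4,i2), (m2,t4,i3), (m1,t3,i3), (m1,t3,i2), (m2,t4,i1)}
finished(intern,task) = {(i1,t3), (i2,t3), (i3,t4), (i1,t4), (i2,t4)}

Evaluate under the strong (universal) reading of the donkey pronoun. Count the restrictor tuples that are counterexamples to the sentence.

1

"her" takes "an intern" as antecedent and "it" takes "a task"; both are donkey pronouns co-varying with the restrictor.
Strong reading: for every (m,t,i) with gave(m,t,i), finished(i,t).
Restrictor triples: (m1,t3,i2)→finished(i2,t3) ✓  (m1,t3,i3)→finished(i3,t3) ✗  (m2,t3,i2)→finished(i2,t3) ✓  (m2,t4,i1)→finished(i1,t4) ✓  (m2,t4,i2)→finished(i2,t4) ✓  (m2,t4,i3)→finished(i3,t4) ✓  (m4,t4,i2)→finished(i2,t4) ✓
Counterexamples (restrictor triples failing the scope): 1.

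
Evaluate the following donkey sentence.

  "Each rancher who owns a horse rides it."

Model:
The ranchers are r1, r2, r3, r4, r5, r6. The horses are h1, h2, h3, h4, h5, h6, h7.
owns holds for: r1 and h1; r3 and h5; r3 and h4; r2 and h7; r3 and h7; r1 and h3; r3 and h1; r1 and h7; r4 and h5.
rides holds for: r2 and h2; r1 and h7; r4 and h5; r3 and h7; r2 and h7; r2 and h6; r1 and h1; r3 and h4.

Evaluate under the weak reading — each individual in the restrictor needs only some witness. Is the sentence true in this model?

"it" takes "a horse" as antecedent — a donkey pronoun bound across the clause boundary.
Weak reading: every rancher r with some owns-horse has at least one owns-horse h such that rides(r,h).
Per rancher: r1:✓  r2:✓  r3:✓  r4:✓
Every rancher in the restrictor has a witness.

True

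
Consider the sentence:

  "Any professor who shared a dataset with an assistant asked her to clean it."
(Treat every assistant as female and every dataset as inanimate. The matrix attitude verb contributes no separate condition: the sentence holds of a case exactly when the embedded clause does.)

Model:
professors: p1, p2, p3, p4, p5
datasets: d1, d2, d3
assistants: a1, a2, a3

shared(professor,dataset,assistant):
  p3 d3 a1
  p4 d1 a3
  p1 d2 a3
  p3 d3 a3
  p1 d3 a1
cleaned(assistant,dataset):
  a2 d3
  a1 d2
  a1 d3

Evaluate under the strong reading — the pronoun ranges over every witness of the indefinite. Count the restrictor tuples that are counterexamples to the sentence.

3

"her" takes "an assistant" as antecedent and "it" takes "a dataset"; both are donkey pronouns co-varying with the restrictor.
Strong reading: for every (p,d,a) with shared(p,d,a), cleaned(a,d).
Restrictor triples: (p1,d2,a3)→cleaned(a3,d2) ✗  (p1,d3,a1)→cleaned(a1,d3) ✓  (p3,d3,a1)→cleaned(a1,d3) ✓  (p3,d3,a3)→cleaned(a3,d3) ✗  (p4,d1,a3)→cleaned(a3,d1) ✗
Counterexamples (restrictor triples failing the scope): 3.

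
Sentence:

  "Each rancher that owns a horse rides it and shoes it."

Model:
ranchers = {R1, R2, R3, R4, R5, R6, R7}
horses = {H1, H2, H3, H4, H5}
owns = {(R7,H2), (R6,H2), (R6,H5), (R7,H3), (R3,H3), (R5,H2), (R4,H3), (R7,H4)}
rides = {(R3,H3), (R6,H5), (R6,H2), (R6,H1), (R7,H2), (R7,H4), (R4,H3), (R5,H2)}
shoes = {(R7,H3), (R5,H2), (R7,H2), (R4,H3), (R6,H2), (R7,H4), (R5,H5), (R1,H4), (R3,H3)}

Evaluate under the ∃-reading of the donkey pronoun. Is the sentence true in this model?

True

"it" takes "a horse" as antecedent — a donkey pronoun bound across the clause boundary.
Weak reading: every rancher r with some owns-horse has at least one owns-horse h such that rides(r,h) ∧ shoes(r,h).
Per rancher: R3:✓  R4:✓  R5:✓  R6:✓  R7:✓
Every rancher in the restrictor has a witness.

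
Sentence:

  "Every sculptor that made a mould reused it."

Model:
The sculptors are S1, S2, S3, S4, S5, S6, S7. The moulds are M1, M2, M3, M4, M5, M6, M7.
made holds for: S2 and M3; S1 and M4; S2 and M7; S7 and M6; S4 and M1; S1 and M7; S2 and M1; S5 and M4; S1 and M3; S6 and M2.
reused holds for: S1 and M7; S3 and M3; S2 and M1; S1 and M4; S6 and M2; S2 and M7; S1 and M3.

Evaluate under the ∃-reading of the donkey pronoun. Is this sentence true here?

"it" takes "a mould" as antecedent — a donkey pronoun bound across the clause boundary.
Weak reading: every sculptor s with some made-mould has at least one made-mould m such that reused(s,m).
Per sculptor: S1:✓  S2:✓  S4:✗  S5:✗  S6:✓  S7:✗
S4 has no witness among its made-moulds.

False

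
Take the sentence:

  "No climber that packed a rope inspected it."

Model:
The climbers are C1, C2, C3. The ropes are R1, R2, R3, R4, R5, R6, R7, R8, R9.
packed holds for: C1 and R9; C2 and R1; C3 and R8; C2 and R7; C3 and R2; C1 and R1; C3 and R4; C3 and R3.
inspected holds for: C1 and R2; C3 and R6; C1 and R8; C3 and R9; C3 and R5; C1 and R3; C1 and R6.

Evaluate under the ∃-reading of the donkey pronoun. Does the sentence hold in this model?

"it" takes "a rope" as antecedent — a donkey pronoun bound across the clause boundary.
Truth condition: for no (c,r) with packed(c,r) does inspected(c,r) hold.
Restrictor pairs — does the scope hold? (C1,R1):fails  (C1,R9):fails  (C2,R1):fails  (C2,R7):fails  (C3,R2):fails  (C3,R3):fails  (C3,R4):fails  (C3,R8):fails
Scope holds for no restrictor pair, so the sentence is true.

True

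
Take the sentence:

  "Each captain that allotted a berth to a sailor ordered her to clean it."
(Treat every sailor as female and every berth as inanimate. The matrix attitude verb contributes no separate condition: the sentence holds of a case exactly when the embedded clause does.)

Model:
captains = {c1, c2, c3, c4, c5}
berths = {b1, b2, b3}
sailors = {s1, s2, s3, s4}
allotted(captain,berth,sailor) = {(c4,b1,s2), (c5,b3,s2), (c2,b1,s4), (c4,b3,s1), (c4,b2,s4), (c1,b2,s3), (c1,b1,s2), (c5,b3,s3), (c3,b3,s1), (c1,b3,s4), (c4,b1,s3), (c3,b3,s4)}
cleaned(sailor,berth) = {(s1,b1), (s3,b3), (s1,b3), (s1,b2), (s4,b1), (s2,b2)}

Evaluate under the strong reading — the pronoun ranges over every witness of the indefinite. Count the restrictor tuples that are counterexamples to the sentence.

"her" takes "a sailor" as antecedent and "it" takes "a berth"; both are donkey pronouns co-varying with the restrictor.
Strong reading: for every (c,b,s) with allotted(c,b,s), cleaned(s,b).
Restrictor triples: (c1,b1,s2)→cleaned(s2,b1) ✗  (c1,b2,s3)→cleaned(s3,b2) ✗  (c1,b3,s4)→cleaned(s4,b3) ✗  (c2,b1,s4)→cleaned(s4,b1) ✓  (c3,b3,s1)→cleaned(s1,b3) ✓  (c3,b3,s4)→cleaned(s4,b3) ✗  (c4,b1,s2)→cleaned(s2,b1) ✗  (c4,b1,s3)→cleaned(s3,b1) ✗  (c4,b2,s4)→cleaned(s4,b2) ✗  (c4,b3,s1)→cleaned(s1,b3) ✓  (c5,b3,s2)→cleaned(s2,b3) ✗  (c5,b3,s3)→cleaned(s3,b3) ✓
Counterexamples (restrictor triples failing the scope): 8.

8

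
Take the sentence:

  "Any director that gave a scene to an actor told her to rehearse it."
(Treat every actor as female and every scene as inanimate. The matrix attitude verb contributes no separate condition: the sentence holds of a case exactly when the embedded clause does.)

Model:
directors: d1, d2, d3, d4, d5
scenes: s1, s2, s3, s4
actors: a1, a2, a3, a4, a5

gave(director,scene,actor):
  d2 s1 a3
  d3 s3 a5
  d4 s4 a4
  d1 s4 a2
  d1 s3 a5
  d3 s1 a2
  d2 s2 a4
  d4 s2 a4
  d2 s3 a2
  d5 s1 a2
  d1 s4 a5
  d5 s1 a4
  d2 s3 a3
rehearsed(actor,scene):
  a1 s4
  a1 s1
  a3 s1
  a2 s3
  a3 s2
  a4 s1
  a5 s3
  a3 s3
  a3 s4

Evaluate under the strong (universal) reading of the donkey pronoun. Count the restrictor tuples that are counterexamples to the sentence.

7

"her" takes "an actor" as antecedent and "it" takes "a scene"; both are donkey pronouns co-varying with the restrictor.
Strong reading: for every (d,s,a) with gave(d,s,a), rehearsed(a,s).
Restrictor triples: (d1,s3,a5)→rehearsed(a5,s3) ✓  (d1,s4,a2)→rehearsed(a2,s4) ✗  (d1,s4,a5)→rehearsed(a5,s4) ✗  (d2,s1,a3)→rehearsed(a3,s1) ✓  (d2,s2,a4)→rehearsed(a4,s2) ✗  (d2,s3,a2)→rehearsed(a2,s3) ✓  (d2,s3,a3)→rehearsed(a3,s3) ✓  (d3,s1,a2)→rehearsed(a2,s1) ✗  (d3,s3,a5)→rehearsed(a5,s3) ✓  (d4,s2,a4)→rehearsed(a4,s2) ✗  (d4,s4,a4)→rehearsed(a4,s4) ✗  (d5,s1,a2)→rehearsed(a2,s1) ✗  (d5,s1,a4)→rehearsed(a4,s1) ✓
Counterexamples (restrictor triples failing the scope): 7.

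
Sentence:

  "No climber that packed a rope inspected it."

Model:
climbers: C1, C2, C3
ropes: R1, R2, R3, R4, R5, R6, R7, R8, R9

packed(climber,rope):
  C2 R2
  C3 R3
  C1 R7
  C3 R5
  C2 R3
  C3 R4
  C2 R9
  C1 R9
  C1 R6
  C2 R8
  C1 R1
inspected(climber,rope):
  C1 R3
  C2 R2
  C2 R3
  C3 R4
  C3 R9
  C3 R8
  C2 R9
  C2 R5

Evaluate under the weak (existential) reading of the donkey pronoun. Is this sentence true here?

"it" takes "a rope" as antecedent — a donkey pronoun bound across the clause boundary.
Truth condition: for no (c,r) with packed(c,r) does inspected(c,r) hold.
Restrictor pairs — does the scope hold? (C1,R1):fails  (C1,R6):fails  (C1,R7):fails  (C1,R9):fails  (C2,R2):holds  (C2,R3):holds  (C2,R8):fails  (C2,R9):holds  (C3,R3):fails  (C3,R4):holds  (C3,R5):fails
Scope holds for 4 pair(s), so the sentence is false.

False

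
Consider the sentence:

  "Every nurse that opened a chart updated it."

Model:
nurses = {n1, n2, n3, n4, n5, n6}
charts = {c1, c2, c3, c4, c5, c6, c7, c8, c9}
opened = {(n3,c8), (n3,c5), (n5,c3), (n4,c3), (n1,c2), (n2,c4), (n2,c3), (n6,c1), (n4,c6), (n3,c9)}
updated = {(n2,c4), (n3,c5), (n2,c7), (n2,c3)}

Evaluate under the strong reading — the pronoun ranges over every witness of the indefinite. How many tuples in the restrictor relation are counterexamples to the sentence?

7

"it" takes "a chart" as antecedent — a donkey pronoun bound across the clause boundary.
Strong reading: for every (n,c) with opened(n,c), updated(n,c).
Restrictor pairs: (n1,c2) ✗  (n2,c3) ✓  (n2,c4) ✓  (n3,c5) ✓  (n3,c8) ✗  (n3,c9) ✗  (n4,c3) ✗  (n4,c6) ✗  (n5,c3) ✗  (n6,c1) ✗
Counterexamples (restrictor pairs failing the scope): 7.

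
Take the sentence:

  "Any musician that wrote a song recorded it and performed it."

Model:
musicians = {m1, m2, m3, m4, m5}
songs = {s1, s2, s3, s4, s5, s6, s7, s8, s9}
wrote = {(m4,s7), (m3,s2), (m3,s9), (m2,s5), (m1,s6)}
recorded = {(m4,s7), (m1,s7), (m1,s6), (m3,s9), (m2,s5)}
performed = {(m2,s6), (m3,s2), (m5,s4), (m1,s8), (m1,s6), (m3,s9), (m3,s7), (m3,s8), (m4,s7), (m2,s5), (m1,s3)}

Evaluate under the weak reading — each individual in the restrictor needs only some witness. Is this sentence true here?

"it" takes "a song" as antecedent — a donkey pronoun bound across the clause boundary.
Weak reading: every musician m with some wrote-song has at least one wrote-song s such that recorded(m,s) ∧ performed(m,s).
Per musician: m1:✓  m2:✓  m3:✓  m4:✓
Every musician in the restrictor has a witness.

True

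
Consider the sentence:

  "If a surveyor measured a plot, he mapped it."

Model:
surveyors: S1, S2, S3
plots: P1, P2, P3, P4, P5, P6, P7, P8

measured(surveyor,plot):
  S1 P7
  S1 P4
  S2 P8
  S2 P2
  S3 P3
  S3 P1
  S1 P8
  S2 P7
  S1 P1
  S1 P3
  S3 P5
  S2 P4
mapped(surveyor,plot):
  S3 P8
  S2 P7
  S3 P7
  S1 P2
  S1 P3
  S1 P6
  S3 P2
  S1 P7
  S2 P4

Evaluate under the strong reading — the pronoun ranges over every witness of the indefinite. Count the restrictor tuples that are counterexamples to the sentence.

"it" takes "a plot" as antecedent — a donkey pronoun bound across the clause boundary.
Strong reading: for every (s,p) with measured(s,p), mapped(s,p).
Restrictor pairs: (S1,P1) ✗  (S1,P3) ✓  (S1,P4) ✗  (S1,P7) ✓  (S1,P8) ✗  (S2,P2) ✗  (S2,P4) ✓  (S2,P7) ✓  (S2,P8) ✗  (S3,P1) ✗  (S3,P3) ✗  (S3,P5) ✗
Counterexamples (restrictor pairs failing the scope): 8.

8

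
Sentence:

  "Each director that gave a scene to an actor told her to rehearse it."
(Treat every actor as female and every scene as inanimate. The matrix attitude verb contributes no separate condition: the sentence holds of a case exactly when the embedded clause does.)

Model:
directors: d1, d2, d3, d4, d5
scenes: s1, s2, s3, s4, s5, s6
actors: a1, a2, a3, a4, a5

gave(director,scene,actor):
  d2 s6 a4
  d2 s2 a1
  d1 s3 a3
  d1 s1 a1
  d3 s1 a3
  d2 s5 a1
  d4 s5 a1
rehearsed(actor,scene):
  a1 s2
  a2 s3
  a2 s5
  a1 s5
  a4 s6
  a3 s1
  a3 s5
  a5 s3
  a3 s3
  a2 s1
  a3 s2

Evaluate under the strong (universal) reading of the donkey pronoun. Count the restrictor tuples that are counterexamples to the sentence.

1

"her" takes "an actor" as antecedent and "it" takes "a scene"; both are donkey pronouns co-varying with the restrictor.
Strong reading: for every (d,s,a) with gave(d,s,a), rehearsed(a,s).
Restrictor triples: (d1,s1,a1)→rehearsed(a1,s1) ✗  (d1,s3,a3)→rehearsed(a3,s3) ✓  (d2,s2,a1)→rehearsed(a1,s2) ✓  (d2,s5,a1)→rehearsed(a1,s5) ✓  (d2,s6,a4)→rehearsed(a4,s6) ✓  (d3,s1,a3)→rehearsed(a3,s1) ✓  (d4,s5,a1)→rehearsed(a1,s5) ✓
Counterexamples (restrictor triples failing the scope): 1.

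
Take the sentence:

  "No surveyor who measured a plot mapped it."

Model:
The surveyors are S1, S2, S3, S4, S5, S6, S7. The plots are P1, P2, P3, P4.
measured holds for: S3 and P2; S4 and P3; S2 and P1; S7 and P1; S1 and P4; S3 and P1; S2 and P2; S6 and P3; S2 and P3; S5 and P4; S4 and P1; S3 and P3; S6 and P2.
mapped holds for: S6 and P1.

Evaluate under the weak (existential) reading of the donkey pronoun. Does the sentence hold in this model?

True

"it" takes "a plot" as antecedent — a donkey pronoun bound across the clause boundary.
Truth condition: for no (s,p) with measured(s,p) does mapped(s,p) hold.
Restrictor pairs — does the scope hold? (S1,P4):fails  (S2,P1):fails  (S2,P2):fails  (S2,P3):fails  (S3,P1):fails  (S3,P2):fails  (S3,P3):fails  (S4,P1):fails  (S4,P3):fails  (S5,P4):fails  (S6,P2):fails  (S6,P3):fails  (S7,P1):fails
Scope holds for no restrictor pair, so the sentence is true.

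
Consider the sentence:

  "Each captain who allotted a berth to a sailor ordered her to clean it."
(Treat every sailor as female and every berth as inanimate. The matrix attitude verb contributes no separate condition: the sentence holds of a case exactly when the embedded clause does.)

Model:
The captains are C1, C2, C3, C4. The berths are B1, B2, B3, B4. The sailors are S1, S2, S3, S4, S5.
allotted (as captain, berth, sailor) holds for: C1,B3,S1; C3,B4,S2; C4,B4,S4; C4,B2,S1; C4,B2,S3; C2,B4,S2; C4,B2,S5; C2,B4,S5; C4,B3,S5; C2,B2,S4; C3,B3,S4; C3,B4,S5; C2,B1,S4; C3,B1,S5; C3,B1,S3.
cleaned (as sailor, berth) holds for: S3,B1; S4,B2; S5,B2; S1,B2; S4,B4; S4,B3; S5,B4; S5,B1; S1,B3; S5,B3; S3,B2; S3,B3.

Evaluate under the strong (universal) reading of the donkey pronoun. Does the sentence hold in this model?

"her" takes "a sailor" as antecedent and "it" takes "a berth"; both are donkey pronouns co-varying with the restrictor.
Strong reading: for every (c,b,s) with allotted(c,b,s), cleaned(s,b).
Restrictor triples: (C1,B3,S1)→cleaned(S1,B3) ✓  (C2,B1,S4)→cleaned(S4,B1) ✗  (C2,B2,S4)→cleaned(S4,B2) ✓  (C2,B4,S2)→cleaned(S2,B4) ✗  (C2,B4,S5)→cleaned(S5,B4) ✓  (C3,B1,S3)→cleaned(S3,B1) ✓  (C3,B1,S5)→cleaned(S5,B1) ✓  (C3,B3,S4)→cleaned(S4,B3) ✓  (C3,B4,S2)→cleaned(S2,B4) ✗  (C3,B4,S5)→cleaned(S5,B4) ✓  (C4,B2,S1)→cleaned(S1,B2) ✓  (C4,B2,S3)→cleaned(S3,B2) ✓  (C4,B2,S5)→cleaned(S5,B2) ✓  (C4,B3,S5)→cleaned(S5,B3) ✓  (C4,B4,S4)→cleaned(S4,B4) ✓
Counterexample: (C2,B1,S4) — cleaned(S4,B1) does not hold.

False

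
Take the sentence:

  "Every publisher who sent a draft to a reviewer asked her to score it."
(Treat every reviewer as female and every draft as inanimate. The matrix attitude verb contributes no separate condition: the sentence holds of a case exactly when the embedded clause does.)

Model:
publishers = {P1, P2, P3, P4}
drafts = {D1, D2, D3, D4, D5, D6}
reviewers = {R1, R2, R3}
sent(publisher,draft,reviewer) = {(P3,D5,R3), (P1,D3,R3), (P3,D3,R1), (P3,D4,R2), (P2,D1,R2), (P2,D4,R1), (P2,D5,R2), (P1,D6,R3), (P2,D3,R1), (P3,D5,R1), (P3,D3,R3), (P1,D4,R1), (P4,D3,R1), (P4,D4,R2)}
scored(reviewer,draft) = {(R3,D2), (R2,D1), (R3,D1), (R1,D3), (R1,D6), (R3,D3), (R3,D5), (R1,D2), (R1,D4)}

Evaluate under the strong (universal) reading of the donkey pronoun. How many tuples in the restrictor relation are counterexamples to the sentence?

"her" takes "a reviewer" as antecedent and "it" takes "a draft"; both are donkey pronouns co-varying with the restrictor.
Strong reading: for every (p,d,r) with sent(p,d,r), scored(r,d).
Restrictor triples: (P1,D3,R3)→scored(R3,D3) ✓  (P1,D4,R1)→scored(R1,D4) ✓  (P1,D6,R3)→scored(R3,D6) ✗  (P2,D1,R2)→scored(R2,D1) ✓  (P2,D3,R1)→scored(R1,D3) ✓  (P2,D4,R1)→scored(R1,D4) ✓  (P2,D5,R2)→scored(R2,D5) ✗  (P3,D3,R1)→scored(R1,D3) ✓  (P3,D3,R3)→scored(R3,D3) ✓  (P3,D4,R2)→scored(R2,D4) ✗  (P3,D5,R1)→scored(R1,D5) ✗  (P3,D5,R3)→scored(R3,D5) ✓  (P4,D3,R1)→scored(R1,D3) ✓  (P4,D4,R2)→scored(R2,D4) ✗
Counterexamples (restrictor triples failing the scope): 5.

5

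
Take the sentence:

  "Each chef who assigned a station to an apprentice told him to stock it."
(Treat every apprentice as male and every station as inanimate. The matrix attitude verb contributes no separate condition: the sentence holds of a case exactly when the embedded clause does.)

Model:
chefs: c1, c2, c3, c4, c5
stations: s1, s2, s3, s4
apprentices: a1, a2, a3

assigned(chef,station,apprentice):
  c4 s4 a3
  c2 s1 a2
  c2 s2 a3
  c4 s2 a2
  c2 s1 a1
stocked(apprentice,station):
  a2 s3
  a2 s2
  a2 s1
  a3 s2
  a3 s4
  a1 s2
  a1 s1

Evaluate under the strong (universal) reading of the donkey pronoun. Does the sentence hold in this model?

"him" takes "an apprentice" as antecedent and "it" takes "a station"; both are donkey pronouns co-varying with the restrictor.
Strong reading: for every (c,s,a) with assigned(c,s,a), stocked(a,s).
Restrictor triples: (c2,s1,a1)→stocked(a1,s1) ✓  (c2,s1,a2)→stocked(a2,s1) ✓  (c2,s2,a3)→stocked(a3,s2) ✓  (c4,s2,a2)→stocked(a2,s2) ✓  (c4,s4,a3)→stocked(a3,s4) ✓
Every restrictor triple satisfies the scope.

True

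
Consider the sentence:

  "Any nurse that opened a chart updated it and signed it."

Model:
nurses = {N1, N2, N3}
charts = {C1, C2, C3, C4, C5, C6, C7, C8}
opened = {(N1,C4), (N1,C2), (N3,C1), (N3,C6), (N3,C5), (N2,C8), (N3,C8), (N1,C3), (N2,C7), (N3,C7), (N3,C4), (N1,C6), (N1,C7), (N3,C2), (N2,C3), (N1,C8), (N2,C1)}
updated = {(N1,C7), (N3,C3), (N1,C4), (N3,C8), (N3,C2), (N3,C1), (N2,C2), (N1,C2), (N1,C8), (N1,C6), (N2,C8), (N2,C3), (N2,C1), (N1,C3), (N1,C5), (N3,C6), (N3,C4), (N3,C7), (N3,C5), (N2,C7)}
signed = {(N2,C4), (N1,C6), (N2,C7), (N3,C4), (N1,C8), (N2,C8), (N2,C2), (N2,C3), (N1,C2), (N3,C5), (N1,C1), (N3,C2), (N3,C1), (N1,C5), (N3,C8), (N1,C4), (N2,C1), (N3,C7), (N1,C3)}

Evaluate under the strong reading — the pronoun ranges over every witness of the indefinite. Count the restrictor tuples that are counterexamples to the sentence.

2

"it" takes "a chart" as antecedent — a donkey pronoun bound across the clause boundary.
Strong reading: for every (n,c) with opened(n,c), updated(n,c) ∧ signed(n,c).
Restrictor pairs: (N1,C2) ✓  (N1,C3) ✓  (N1,C4) ✓  (N1,C6) ✓  (N1,C7) ✗  (N1,C8) ✓  (N2,C1) ✓  (N2,C3) ✓  (N2,C7) ✓  (N2,C8) ✓  (N3,C1) ✓  (N3,C2) ✓  (N3,C4) ✓  (N3,C5) ✓  (N3,C6) ✗  (N3,C7) ✓  (N3,C8) ✓
Counterexamples (restrictor pairs failing the scope): 2.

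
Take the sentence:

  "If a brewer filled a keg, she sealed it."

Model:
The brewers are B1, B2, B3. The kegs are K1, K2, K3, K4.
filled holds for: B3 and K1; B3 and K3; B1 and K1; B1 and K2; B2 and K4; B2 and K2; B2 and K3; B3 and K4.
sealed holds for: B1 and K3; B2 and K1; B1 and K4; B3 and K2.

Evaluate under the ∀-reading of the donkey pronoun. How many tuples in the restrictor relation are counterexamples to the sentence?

"it" takes "a keg" as antecedent — a donkey pronoun bound across the clause boundary.
Strong reading: for every (b,k) with filled(b,k), sealed(b,k).
Restrictor pairs: (B1,K1) ✗  (B1,K2) ✗  (B2,K2) ✗  (B2,K3) ✗  (B2,K4) ✗  (B3,K1) ✗  (B3,K3) ✗  (B3,K4) ✗
Counterexamples (restrictor pairs failing the scope): 8.

8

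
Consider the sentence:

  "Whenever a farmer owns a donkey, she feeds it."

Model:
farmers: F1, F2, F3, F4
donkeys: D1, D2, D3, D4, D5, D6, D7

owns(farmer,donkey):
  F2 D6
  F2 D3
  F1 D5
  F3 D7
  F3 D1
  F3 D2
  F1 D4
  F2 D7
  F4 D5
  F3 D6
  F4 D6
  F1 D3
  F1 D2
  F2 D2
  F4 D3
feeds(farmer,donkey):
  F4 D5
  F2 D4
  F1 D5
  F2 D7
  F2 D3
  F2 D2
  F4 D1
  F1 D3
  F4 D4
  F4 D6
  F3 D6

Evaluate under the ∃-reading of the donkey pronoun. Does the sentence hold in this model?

"it" takes "a donkey" as antecedent — a donkey pronoun bound across the clause boundary.
Weak reading: every farmer f with some owns-donkey has at least one owns-donkey d such that feeds(f,d).
Per farmer: F1:✓  F2:✓  F3:✓  F4:✓
Every farmer in the restrictor has a witness.

True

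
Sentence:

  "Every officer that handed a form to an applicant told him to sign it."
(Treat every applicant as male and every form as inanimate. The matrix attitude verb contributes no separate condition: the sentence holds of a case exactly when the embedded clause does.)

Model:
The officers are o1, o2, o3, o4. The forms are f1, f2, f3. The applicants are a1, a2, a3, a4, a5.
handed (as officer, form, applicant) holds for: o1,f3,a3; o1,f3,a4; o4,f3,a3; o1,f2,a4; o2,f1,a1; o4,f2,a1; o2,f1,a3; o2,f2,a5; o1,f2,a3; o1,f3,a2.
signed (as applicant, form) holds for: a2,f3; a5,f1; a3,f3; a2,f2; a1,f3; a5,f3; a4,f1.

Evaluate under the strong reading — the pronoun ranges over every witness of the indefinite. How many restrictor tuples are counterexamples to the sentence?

7

"him" takes "an applicant" as antecedent and "it" takes "a form"; both are donkey pronouns co-varying with the restrictor.
Strong reading: for every (o,f,a) with handed(o,f,a), signed(a,f).
Restrictor triples: (o1,f2,a3)→signed(a3,f2) ✗  (o1,f2,a4)→signed(a4,f2) ✗  (o1,f3,a2)→signed(a2,f3) ✓  (o1,f3,a3)→signed(a3,f3) ✓  (o1,f3,a4)→signed(a4,f3) ✗  (o2,f1,a1)→signed(a1,f1) ✗  (o2,f1,a3)→signed(a3,f1) ✗  (o2,f2,a5)→signed(a5,f2) ✗  (o4,f2,a1)→signed(a1,f2) ✗  (o4,f3,a3)→signed(a3,f3) ✓
Counterexamples (restrictor triples failing the scope): 7.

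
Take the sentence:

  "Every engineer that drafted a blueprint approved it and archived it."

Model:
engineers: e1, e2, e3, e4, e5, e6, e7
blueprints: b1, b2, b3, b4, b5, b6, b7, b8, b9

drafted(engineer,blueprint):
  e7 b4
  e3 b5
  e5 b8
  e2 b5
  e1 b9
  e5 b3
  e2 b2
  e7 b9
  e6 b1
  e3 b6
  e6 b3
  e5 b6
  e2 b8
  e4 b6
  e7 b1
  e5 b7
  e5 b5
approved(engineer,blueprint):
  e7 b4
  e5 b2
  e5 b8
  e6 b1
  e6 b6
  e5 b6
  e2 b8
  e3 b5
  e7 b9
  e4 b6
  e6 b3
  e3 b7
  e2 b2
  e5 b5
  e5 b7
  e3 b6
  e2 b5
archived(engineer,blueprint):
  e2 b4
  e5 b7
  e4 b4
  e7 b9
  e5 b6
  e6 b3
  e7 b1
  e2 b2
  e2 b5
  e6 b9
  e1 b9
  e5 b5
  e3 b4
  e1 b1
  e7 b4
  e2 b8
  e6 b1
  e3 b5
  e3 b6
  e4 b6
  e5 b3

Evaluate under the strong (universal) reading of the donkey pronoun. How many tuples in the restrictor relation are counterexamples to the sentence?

4

"it" takes "a blueprint" as antecedent — a donkey pronoun bound across the clause boundary.
Strong reading: for every (e,b) with drafted(e,b), approved(e,b) ∧ archived(e,b).
Restrictor pairs: (e1,b9) ✗  (e2,b2) ✓  (e2,b5) ✓  (e2,b8) ✓  (e3,b5) ✓  (e3,b6) ✓  (e4,b6) ✓  (e5,b3) ✗  (e5,b5) ✓  (e5,b6) ✓  (e5,b7) ✓  (e5,b8) ✗  (e6,b1) ✓  (e6,b3) ✓  (e7,b1) ✗  (e7,b4) ✓  (e7,b9) ✓
Counterexamples (restrictor pairs failing the scope): 4.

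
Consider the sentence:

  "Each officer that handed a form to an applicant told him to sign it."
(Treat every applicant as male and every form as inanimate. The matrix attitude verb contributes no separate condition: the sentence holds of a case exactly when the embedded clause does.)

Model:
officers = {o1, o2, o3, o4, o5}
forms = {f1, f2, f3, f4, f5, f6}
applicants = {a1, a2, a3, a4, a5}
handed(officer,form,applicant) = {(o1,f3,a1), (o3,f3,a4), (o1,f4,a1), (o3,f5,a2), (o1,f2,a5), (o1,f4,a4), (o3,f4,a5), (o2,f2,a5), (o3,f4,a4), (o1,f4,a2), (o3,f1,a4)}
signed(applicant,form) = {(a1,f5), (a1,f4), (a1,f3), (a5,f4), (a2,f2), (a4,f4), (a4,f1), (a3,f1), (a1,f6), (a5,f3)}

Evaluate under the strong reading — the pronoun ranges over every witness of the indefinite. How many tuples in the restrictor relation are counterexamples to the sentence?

"him" takes "an applicant" as antecedent and "it" takes "a form"; both are donkey pronouns co-varying with the restrictor.
Strong reading: for every (o,f,a) with handed(o,f,a), signed(a,f).
Restrictor triples: (o1,f2,a5)→signed(a5,f2) ✗  (o1,f3,a1)→signed(a1,f3) ✓  (o1,f4,a1)→signed(a1,f4) ✓  (o1,f4,a2)→signed(a2,f4) ✗  (o1,f4,a4)→signed(a4,f4) ✓  (o2,f2,a5)→signed(a5,f2) ✗  (o3,f1,a4)→signed(a4,f1) ✓  (o3,f3,a4)→signed(a4,f3) ✗  (o3,f4,a4)→signed(a4,f4) ✓  (o3,f4,a5)→signed(a5,f4) ✓  (o3,f5,a2)→signed(a2,f5) ✗
Counterexamples (restrictor triples failing the scope): 5.

5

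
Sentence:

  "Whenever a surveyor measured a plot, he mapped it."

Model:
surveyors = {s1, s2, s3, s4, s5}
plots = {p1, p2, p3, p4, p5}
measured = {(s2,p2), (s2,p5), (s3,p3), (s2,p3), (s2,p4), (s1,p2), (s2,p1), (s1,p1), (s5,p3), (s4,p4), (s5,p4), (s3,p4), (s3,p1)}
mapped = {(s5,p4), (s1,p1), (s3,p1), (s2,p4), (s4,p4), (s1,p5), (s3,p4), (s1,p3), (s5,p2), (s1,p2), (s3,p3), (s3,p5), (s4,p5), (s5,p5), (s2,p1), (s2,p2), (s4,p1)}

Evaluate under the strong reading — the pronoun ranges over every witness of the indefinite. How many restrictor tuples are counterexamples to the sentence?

"it" takes "a plot" as antecedent — a donkey pronoun bound across the clause boundary.
Strong reading: for every (s,p) with measured(s,p), mapped(s,p).
Restrictor pairs: (s1,p1) ✓  (s1,p2) ✓  (s2,p1) ✓  (s2,p2) ✓  (s2,p3) ✗  (s2,p4) ✓  (s2,p5) ✗  (s3,p1) ✓  (s3,p3) ✓  (s3,p4) ✓  (s4,p4) ✓  (s5,p3) ✗  (s5,p4) ✓
Counterexamples (restrictor pairs failing the scope): 3.

3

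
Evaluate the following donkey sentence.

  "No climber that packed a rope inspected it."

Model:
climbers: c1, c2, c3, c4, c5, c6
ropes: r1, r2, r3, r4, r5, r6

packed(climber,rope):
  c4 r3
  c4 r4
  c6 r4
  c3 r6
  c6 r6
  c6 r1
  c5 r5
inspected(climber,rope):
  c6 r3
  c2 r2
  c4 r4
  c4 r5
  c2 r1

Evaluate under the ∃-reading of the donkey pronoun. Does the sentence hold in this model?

"it" takes "a rope" as antecedent — a donkey pronoun bound across the clause boundary.
Truth condition: for no (c,r) with packed(c,r) does inspected(c,r) hold.
Restrictor pairs — does the scope hold? (c3,r6):fails  (c4,r3):fails  (c4,r4):holds  (c5,r5):fails  (c6,r1):fails  (c6,r4):fails  (c6,r6):fails
Scope holds for 1 pair(s), so the sentence is false.

False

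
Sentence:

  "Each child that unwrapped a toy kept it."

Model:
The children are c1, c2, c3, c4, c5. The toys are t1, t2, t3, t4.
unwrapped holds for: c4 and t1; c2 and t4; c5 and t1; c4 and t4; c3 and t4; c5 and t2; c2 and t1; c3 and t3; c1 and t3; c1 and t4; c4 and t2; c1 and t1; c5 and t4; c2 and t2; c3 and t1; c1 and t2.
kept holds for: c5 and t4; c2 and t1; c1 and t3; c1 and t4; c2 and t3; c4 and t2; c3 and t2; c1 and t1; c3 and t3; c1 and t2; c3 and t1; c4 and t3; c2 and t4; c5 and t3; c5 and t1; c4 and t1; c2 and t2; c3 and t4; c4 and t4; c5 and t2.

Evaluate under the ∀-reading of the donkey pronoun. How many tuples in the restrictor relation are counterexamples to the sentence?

"it" takes "a toy" as antecedent — a donkey pronoun bound across the clause boundary.
Strong reading: for every (c,t) with unwrapped(c,t), kept(c,t).
Restrictor pairs: (c1,t1) ✓  (c1,t2) ✓  (c1,t3) ✓  (c1,t4) ✓  (c2,t1) ✓  (c2,t2) ✓  (c2,t4) ✓  (c3,t1) ✓  (c3,t3) ✓  (c3,t4) ✓  (c4,t1) ✓  (c4,t2) ✓  (c4,t4) ✓  (c5,t1) ✓  (c5,t2) ✓  (c5,t4) ✓
Counterexamples (restrictor pairs failing the scope): 0.

0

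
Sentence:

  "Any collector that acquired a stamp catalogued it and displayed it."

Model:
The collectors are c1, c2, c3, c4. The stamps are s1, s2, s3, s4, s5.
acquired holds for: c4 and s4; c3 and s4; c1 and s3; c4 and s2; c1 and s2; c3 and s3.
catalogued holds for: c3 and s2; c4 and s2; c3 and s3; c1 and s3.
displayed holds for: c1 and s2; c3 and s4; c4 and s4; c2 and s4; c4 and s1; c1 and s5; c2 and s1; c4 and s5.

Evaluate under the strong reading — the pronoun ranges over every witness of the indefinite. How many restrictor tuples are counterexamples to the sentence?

"it" takes "a stamp" as antecedent — a donkey pronoun bound across the clause boundary.
Strong reading: for every (c,s) with acquired(c,s), catalogued(c,s) ∧ displayed(c,s).
Restrictor pairs: (c1,s2) ✗  (c1,s3) ✗  (c3,s3) ✗  (c3,s4) ✗  (c4,s2) ✗  (c4,s4) ✗
Counterexamples (restrictor pairs failing the scope): 6.

6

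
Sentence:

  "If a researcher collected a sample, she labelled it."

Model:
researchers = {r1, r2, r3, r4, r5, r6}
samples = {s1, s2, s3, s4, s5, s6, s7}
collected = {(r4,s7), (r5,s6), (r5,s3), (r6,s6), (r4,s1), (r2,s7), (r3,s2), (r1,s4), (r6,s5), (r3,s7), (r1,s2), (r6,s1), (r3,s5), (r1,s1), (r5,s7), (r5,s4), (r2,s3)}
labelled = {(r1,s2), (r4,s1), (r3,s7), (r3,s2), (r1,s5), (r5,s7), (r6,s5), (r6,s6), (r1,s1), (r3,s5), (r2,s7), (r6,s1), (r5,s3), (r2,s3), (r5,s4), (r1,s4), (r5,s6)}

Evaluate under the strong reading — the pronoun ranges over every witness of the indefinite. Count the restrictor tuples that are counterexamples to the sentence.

1

"it" takes "a sample" as antecedent — a donkey pronoun bound across the clause boundary.
Strong reading: for every (r,s) with collected(r,s), labelled(r,s).
Restrictor pairs: (r1,s1) ✓  (r1,s2) ✓  (r1,s4) ✓  (r2,s3) ✓  (r2,s7) ✓  (r3,s2) ✓  (r3,s5) ✓  (r3,s7) ✓  (r4,s1) ✓  (r4,s7) ✗  (r5,s3) ✓  (r5,s4) ✓  (r5,s6) ✓  (r5,s7) ✓  (r6,s1) ✓  (r6,s5) ✓  (r6,s6) ✓
Counterexamples (restrictor pairs failing the scope): 1.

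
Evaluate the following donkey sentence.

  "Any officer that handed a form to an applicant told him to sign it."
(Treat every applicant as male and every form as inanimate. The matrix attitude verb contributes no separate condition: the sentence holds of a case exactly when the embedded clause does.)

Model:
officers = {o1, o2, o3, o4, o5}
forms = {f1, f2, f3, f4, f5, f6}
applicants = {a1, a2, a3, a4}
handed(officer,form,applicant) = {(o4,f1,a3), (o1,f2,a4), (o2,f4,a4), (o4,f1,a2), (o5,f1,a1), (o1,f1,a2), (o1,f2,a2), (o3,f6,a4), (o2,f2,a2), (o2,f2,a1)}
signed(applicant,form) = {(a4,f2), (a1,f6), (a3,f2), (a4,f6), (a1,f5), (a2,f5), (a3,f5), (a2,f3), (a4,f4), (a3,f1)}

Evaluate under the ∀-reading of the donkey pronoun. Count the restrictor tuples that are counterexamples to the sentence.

"him" takes "an applicant" as antecedent and "it" takes "a form"; both are donkey pronouns co-varying with the restrictor.
Strong reading: for every (o,f,a) with handed(o,f,a), signed(a,f).
Restrictor triples: (o1,f1,a2)→signed(a2,f1) ✗  (o1,f2,a2)→signed(a2,f2) ✗  (o1,f2,a4)→signed(a4,f2) ✓  (o2,f2,a1)→signed(a1,f2) ✗  (o2,f2,a2)→signed(a2,f2) ✗  (o2,f4,a4)→signed(a4,f4) ✓  (o3,f6,a4)→signed(a4,f6) ✓  (o4,f1,a2)→signed(a2,f1) ✗  (o4,f1,a3)→signed(a3,f1) ✓  (o5,f1,a1)→signed(a1,f1) ✗
Counterexamples (restrictor triples failing the scope): 6.

6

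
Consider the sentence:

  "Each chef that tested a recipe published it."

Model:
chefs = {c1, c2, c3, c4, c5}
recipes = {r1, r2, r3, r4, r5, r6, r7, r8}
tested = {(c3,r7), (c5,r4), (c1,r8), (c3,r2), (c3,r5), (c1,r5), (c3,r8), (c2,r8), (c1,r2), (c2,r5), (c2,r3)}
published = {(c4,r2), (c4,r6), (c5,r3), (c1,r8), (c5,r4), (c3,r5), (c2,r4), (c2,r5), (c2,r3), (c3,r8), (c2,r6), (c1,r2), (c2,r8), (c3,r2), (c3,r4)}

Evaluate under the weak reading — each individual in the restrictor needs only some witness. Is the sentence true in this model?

True

"it" takes "a recipe" as antecedent — a donkey pronoun bound across the clause boundary.
Weak reading: every chef c with some tested-recipe has at least one tested-recipe r such that published(c,r).
Per chef: c1:✓  c2:✓  c3:✓  c5:✓
Every chef in the restrictor has a witness.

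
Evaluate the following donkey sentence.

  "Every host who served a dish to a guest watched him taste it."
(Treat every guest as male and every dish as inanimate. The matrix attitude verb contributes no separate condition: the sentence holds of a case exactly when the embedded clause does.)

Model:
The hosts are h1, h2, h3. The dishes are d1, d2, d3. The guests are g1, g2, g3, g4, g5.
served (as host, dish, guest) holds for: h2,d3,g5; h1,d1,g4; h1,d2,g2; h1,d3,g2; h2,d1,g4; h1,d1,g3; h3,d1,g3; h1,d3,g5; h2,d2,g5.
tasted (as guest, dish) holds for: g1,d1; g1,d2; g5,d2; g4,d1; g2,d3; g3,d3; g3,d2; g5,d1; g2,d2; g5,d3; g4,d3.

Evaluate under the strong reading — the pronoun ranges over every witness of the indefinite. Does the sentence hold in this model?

"him" takes "a guest" as antecedent and "it" takes "a dish"; both are donkey pronouns co-varying with the restrictor.
Strong reading: for every (h,d,g) with served(h,d,g), tasted(g,d).
Restrictor triples: (h1,d1,g3)→tasted(g3,d1) ✗  (h1,d1,g4)→tasted(g4,d1) ✓  (h1,d2,g2)→tasted(g2,d2) ✓  (h1,d3,g2)→tasted(g2,d3) ✓  (h1,d3,g5)→tasted(g5,d3) ✓  (h2,d1,g4)→tasted(g4,d1) ✓  (h2,d2,g5)→tasted(g5,d2) ✓  (h2,d3,g5)→tasted(g5,d3) ✓  (h3,d1,g3)→tasted(g3,d1) ✗
Counterexample: (h1,d1,g3) — tasted(g3,d1) does not hold.

False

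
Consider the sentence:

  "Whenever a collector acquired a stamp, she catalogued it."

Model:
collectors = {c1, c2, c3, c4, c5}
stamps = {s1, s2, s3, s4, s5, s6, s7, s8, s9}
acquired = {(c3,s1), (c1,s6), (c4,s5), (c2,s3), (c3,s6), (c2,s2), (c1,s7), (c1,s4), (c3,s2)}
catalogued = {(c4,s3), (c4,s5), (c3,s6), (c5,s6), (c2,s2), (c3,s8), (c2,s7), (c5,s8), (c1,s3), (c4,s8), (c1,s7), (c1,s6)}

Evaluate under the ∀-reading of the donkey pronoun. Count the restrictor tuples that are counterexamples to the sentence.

4

"it" takes "a stamp" as antecedent — a donkey pronoun bound across the clause boundary.
Strong reading: for every (c,s) with acquired(c,s), catalogued(c,s).
Restrictor pairs: (c1,s4) ✗  (c1,s6) ✓  (c1,s7) ✓  (c2,s2) ✓  (c2,s3) ✗  (c3,s1) ✗  (c3,s2) ✗  (c3,s6) ✓  (c4,s5) ✓
Counterexamples (restrictor pairs failing the scope): 4.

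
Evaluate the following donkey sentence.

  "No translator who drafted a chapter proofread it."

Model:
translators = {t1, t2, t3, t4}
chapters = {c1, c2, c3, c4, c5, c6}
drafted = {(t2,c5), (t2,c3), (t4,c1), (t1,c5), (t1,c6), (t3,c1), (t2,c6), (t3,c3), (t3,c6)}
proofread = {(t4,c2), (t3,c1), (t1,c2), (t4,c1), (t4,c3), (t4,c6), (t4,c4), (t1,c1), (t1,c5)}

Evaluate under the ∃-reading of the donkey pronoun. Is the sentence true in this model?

"it" takes "a chapter" as antecedent — a donkey pronoun bound across the clause boundary.
Truth condition: for no (t,c) with drafted(t,c) does proofread(t,c) hold.
Restrictor pairs — does the scope hold? (t1,c5):holds  (t1,c6):fails  (t2,c3):fails  (t2,c5):fails  (t2,c6):fails  (t3,c1):holds  (t3,c3):fails  (t3,c6):fails  (t4,c1):holds
Scope holds for 3 pair(s), so the sentence is false.

False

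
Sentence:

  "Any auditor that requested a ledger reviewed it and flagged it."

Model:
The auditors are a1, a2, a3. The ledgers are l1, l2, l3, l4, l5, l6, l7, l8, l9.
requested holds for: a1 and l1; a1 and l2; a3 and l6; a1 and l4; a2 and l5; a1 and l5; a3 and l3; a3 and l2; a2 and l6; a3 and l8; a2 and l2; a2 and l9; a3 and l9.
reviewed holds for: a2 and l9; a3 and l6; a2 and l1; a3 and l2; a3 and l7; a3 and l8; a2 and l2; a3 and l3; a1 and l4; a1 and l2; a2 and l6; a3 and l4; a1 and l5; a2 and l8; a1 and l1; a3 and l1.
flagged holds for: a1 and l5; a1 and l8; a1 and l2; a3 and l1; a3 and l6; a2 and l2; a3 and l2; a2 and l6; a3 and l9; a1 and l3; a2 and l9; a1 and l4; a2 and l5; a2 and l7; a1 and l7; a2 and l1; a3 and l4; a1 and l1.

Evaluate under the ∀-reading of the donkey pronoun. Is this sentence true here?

"it" takes "a ledger" as antecedent — a donkey pronoun bound across the clause boundary.
Strong reading: for every (a,l) with requested(a,l), reviewed(a,l) ∧ flagged(a,l).
Restrictor pairs: (a1,l1) ✓  (a1,l2) ✓  (a1,l4) ✓  (a1,l5) ✓  (a2,l2) ✓  (a2,l5) ✗  (a2,l6) ✓  (a2,l9) ✓  (a3,l2) ✓  (a3,l3) ✗  (a3,l6) ✓  (a3,l8) ✗  (a3,l9) ✗
Counterexample: (a2,l5) is in requested but fails the scope.

False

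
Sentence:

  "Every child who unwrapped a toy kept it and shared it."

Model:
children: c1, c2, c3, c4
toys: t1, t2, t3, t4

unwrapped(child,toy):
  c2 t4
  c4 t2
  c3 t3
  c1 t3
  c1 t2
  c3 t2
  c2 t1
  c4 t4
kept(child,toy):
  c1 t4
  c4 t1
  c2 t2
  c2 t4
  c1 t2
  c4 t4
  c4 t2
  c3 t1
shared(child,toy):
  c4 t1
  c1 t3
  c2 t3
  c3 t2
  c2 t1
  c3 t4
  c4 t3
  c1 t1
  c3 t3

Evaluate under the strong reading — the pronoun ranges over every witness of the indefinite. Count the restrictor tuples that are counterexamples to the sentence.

"it" takes "a toy" as antecedent — a donkey pronoun bound across the clause boundary.
Strong reading: for every (c,t) with unwrapped(c,t), kept(c,t) ∧ shared(c,t).
Restrictor pairs: (c1,t2) ✗  (c1,t3) ✗  (c2,t1) ✗  (c2,t4) ✗  (c3,t2) ✗  (c3,t3) ✗  (c4,t2) ✗  (c4,t4) ✗
Counterexamples (restrictor pairs failing the scope): 8.

8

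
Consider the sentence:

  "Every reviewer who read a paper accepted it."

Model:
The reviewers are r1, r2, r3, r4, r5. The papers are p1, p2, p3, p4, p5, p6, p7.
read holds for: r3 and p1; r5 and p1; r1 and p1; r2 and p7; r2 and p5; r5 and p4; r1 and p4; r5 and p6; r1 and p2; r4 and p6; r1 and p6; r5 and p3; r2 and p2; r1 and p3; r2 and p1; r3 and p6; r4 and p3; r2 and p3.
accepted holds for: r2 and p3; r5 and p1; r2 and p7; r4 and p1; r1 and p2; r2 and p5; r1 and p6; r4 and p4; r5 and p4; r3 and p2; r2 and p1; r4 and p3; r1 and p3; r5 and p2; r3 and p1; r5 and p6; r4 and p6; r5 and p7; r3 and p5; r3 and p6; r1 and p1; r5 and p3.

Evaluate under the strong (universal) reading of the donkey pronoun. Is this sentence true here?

False

"it" takes "a paper" as antecedent — a donkey pronoun bound across the clause boundary.
Strong reading: for every (r,p) with read(r,p), accepted(r,p).
Restrictor pairs: (r1,p1) ✓  (r1,p2) ✓  (r1,p3) ✓  (r1,p4) ✗  (r1,p6) ✓  (r2,p1) ✓  (r2,p2) ✗  (r2,p3) ✓  (r2,p5) ✓  (r2,p7) ✓  (r3,p1) ✓  (r3,p6) ✓  (r4,p3) ✓  (r4,p6) ✓  (r5,p1) ✓  (r5,p3) ✓  (r5,p4) ✓  (r5,p6) ✓
Counterexample: (r1,p4) is in read but fails the scope.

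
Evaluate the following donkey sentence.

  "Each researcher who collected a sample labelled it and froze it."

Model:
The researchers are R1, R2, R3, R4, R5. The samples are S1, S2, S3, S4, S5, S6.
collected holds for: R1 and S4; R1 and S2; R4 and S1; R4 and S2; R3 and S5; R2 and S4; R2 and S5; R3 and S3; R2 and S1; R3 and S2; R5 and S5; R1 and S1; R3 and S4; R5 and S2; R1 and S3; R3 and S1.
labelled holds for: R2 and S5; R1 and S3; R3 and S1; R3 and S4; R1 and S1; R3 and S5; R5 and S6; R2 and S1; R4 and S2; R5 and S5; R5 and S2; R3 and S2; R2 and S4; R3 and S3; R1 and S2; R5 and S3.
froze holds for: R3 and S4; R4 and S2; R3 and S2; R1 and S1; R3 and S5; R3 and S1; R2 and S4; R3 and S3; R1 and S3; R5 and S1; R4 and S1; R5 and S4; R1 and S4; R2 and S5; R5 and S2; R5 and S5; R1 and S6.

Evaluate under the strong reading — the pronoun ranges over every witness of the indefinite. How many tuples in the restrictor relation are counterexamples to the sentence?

4

"it" takes "a sample" as antecedent — a donkey pronoun bound across the clause boundary.
Strong reading: for every (r,s) with collected(r,s), labelled(r,s) ∧ froze(r,s).
Restrictor pairs: (R1,S1) ✓  (R1,S2) ✗  (R1,S3) ✓  (R1,S4) ✗  (R2,S1) ✗  (R2,S4) ✓  (R2,S5) ✓  (R3,S1) ✓  (R3,S2) ✓  (R3,S3) ✓  (R3,S4) ✓  (R3,S5) ✓  (R4,S1) ✗  (R4,S2) ✓  (R5,S2) ✓  (R5,S5) ✓
Counterexamples (restrictor pairs failing the scope): 4.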